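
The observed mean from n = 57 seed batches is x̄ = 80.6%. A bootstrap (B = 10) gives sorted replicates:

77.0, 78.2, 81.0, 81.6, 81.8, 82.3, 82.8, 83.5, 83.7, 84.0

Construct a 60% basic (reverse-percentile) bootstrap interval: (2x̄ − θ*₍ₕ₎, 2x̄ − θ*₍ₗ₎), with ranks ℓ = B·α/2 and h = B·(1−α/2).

Percentile endpoints at ranks 2 and 8: θ*₍2₎ = 78.2, θ*₍8₎ = 83.5.
Basic interval reflects these around x̄:
  lower = 2 × 80.6 − 83.5 = 77.7
  upper = 2 × 80.6 − 78.2 = 83.0

(77.7, 83.0)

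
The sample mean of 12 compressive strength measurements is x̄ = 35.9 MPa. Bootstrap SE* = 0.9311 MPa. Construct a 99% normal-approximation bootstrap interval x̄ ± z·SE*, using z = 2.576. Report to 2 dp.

Margin = 2.576 × 0.9311 = 2.399
Interval: 35.9 ± 2.399

(33.50, 38.30)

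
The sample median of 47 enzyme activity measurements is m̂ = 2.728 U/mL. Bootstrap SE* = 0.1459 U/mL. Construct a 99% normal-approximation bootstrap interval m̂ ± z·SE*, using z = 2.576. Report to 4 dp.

Margin = 2.576 × 0.1459 = 0.37584
Interval: 2.728 ± 0.37584

(2.3522, 3.1038)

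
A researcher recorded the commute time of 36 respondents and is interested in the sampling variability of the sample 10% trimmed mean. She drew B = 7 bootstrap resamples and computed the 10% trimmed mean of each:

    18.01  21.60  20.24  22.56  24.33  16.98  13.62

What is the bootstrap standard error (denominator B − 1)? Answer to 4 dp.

Bootstrap SE is the standard deviation of the 7 replicate 10% trimmed means.
Mean of replicates: (18.01 + 21.60 + 20.24 + 22.56 + 24.33 + 16.98 + 13.62) / 7 = 137.34000 / 7 = 19.62000
Sum of squared deviations: (−1.61000)² + (+1.98000)² + (+0.62000)² + (+2.94000)² + (+4.71000)² + (−2.64000)² + (−6.00000)² = 80.69420
Variance = 80.69420 / 6 = 13.44903
SE* = √13.44903

SE* = 3.6673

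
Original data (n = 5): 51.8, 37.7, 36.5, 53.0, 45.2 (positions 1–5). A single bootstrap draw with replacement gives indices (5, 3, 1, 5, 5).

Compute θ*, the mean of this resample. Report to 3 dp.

Resample values: 45.2, 36.5, 51.8, 45.2, 45.2.
Mean = (45.2 + 36.5 + 51.8 + 45.2 + 45.2) / 5 = 223.90 / 5 = 44.780

θ* = 44.780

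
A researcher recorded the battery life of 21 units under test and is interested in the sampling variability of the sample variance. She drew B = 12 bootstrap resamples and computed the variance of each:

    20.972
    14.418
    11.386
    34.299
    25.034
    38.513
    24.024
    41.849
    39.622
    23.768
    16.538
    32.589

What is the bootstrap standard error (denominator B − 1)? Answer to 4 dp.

Bootstrap SE is the standard deviation of the 12 replicate variances.
Mean of replicates: (20.972 + 14.418 + 11.386 + 34.299 + 25.034 + 38.513 + 24.024 + 41.849 + 39.622 + 23.768 + 16.538 + 32.589) / 12 = 323.01200 / 12 = 26.91767
Sum of squared deviations: (−5.94567)² + (−12.49967)² + (−15.53167)² + (+7.38133)² + (−1.88367)² + (+11.59533)² + (−2.89367)² + (+14.93133)² + (+12.70433)² + (−3.14967)² + (−10.37967)² + (+5.67133)² = 1167.84933
Variance = 1167.84933 / 11 = 106.16812
SE* = √106.16812

SE* = 10.3038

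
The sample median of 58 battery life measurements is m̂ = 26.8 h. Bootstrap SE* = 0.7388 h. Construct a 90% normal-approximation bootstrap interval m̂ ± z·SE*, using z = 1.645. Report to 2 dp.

Margin = 1.645 × 0.7388 = 1.215
Interval: 26.8 ± 1.215

(25.58, 28.02)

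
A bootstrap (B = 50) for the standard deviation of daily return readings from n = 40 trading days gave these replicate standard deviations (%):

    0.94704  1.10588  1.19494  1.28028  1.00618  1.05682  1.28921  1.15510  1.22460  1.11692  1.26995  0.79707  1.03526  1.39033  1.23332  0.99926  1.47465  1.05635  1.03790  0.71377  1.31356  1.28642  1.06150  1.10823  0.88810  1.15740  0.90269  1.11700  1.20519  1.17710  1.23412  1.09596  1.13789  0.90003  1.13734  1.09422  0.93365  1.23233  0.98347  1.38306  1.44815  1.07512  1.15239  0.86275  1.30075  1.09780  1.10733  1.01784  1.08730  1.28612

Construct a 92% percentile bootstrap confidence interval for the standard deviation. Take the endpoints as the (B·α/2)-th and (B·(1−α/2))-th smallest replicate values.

(0.79707, 1.39033)

Sorted replicates: 0.71377, 0.79707, 0.86275, 0.88810, 0.90003, 0.90269, 0.93365, 0.94704, 0.98347, 0.99926, 1.00618, 1.01784, 1.03526, 1.03790, 1.05635, 1.05682, 1.06150, 1.07512, 1.08730, 1.09422, 1.09596, 1.09780, 1.10588, 1.10733, 1.10823, 1.11692, 1.11700, 1.13734, 1.13789, 1.15239, 1.15510, 1.15740, 1.17710, 1.19494, 1.20519, 1.22460, 1.23233, 1.23332, 1.23412, 1.26995, 1.28028, 1.28612, 1.28642, 1.28921, 1.30075, 1.31356, 1.38306, 1.39033, 1.44815, 1.47465
α = 0.08; lower rank = 50 × 0.040 = 2; upper rank = 50 × 0.960 = 48.
The 2nd smallest replicate is 0.79707; the 48th is 1.39033.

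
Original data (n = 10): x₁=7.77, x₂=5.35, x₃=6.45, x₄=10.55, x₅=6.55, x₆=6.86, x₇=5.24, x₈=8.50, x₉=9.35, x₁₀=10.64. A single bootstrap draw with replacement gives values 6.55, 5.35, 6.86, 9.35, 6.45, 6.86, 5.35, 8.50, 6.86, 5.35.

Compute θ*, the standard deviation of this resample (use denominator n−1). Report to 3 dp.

θ* = 1.328

Mean = 6.7480; sum of squared deviations = 15.8688
s² = 15.8688 / 9 = 1.7632
s = √1.7632 = 1.328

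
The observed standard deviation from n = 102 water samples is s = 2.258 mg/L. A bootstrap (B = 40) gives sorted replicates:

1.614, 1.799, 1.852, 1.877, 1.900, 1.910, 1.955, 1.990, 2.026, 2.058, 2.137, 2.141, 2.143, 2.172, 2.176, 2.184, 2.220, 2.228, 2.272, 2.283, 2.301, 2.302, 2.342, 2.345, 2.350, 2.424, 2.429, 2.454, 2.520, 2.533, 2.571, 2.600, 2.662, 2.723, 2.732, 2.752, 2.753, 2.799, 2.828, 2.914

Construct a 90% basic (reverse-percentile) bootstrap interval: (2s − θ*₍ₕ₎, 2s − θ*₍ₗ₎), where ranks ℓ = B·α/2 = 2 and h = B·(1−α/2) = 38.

(1.717, 2.717)

Percentile endpoints at ranks 2 and 38: θ*₍2₎ = 1.799, θ*₍38₎ = 2.799.
Basic interval reflects these around s:
  lower = 2 × 2.258 − 2.799 = 1.717
  upper = 2 × 2.258 − 1.799 = 2.717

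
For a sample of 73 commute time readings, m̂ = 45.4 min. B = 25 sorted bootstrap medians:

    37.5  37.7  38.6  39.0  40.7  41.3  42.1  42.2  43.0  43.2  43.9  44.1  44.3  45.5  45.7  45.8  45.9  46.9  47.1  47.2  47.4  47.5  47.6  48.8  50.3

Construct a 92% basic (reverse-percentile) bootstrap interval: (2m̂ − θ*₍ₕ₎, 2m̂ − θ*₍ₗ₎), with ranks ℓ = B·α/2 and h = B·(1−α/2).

Percentile endpoints at ranks 1 and 24: θ*₍1₎ = 37.5, θ*₍24₎ = 48.8.
Basic interval reflects these around m̂:
  lower = 2 × 45.4 − 48.8 = 42.0
  upper = 2 × 45.4 − 37.5 = 53.3

(42.0, 53.3)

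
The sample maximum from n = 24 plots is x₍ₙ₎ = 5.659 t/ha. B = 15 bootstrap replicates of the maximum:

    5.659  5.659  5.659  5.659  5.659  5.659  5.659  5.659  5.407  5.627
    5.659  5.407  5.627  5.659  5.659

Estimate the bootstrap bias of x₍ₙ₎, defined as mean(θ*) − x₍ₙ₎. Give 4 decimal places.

mean(θ*) = (5.659 + 5.659 + 5.659 + 5.659 + 5.659 + 5.659 + 5.659 + 5.659 + 5.407 + 5.627 + 5.659 + 5.407 + 5.627 + 5.659 + 5.659) / 15 = 5.62113
bias = 5.62113 − 5.659

bias = −0.0379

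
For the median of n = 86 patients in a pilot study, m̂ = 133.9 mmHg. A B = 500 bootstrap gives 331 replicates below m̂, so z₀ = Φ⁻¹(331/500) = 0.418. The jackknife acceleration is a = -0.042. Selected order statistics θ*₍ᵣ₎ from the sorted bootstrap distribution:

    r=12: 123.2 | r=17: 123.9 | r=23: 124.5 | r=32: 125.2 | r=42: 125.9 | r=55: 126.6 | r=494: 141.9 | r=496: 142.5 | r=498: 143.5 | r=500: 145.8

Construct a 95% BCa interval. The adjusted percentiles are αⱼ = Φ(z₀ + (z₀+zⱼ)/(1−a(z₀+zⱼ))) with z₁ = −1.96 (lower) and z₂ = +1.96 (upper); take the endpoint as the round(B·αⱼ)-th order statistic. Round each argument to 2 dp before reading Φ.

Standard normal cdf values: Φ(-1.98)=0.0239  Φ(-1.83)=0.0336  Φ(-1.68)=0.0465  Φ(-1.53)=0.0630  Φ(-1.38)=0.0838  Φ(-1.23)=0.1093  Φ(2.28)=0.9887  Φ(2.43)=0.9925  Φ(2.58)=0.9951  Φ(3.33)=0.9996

(126.6, 143.5)

Lower: z₀ + z₁ = 0.418 + (-1.960) = -1.542; 1 − a(z₀+z₁) = 1 − (-0.042)(-1.542) = 0.9352; argument = 0.418 + (-1.542)/0.9352 = -1.2308 → -1.23.
α₁ = Φ(-1.23) = 0.1093; rank = round(500 × 0.1093) = 55; θ*₍55₎ = 126.6.
Upper: z₀ + z₂ = 2.378; 1 − a(z₀+z₂) = 1.0999; argument = 2.5801 → 2.58; α₂ = 0.9951; rank = 498; θ*₍498₎ = 143.5.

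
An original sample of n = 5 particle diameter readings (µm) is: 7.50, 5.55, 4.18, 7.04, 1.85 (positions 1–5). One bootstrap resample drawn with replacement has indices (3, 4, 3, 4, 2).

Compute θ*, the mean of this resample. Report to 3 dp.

Resample values: 4.18, 7.04, 4.18, 7.04, 5.55.
Mean = (4.18 + 7.04 + 4.18 + 7.04 + 5.55) / 5 = 27.990 / 5 = 5.598

θ* = 5.598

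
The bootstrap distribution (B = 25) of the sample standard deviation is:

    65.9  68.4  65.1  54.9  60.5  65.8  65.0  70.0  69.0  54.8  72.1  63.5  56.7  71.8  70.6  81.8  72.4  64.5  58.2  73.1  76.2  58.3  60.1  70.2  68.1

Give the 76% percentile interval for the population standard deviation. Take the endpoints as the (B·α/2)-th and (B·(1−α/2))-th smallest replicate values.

Sorted replicates: 54.8, 54.9, 56.7, 58.2, 58.3, 60.1, 60.5, 63.5, 64.5, 65.0, 65.1, 65.8, 65.9, 68.1, 68.4, 69.0, 70.0, 70.2, 70.6, 71.8, 72.1, 72.4, 73.1, 76.2, 81.8
α = 0.24; lower rank = 25 × 0.120 = 3; upper rank = 25 × 0.880 = 22.
The 3rd smallest replicate is 56.7; the 22nd is 72.4.

(56.7, 72.4)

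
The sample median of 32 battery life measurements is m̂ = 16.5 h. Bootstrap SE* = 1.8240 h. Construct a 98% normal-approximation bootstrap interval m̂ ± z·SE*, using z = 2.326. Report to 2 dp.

(12.26, 20.74)

Margin = 2.326 × 1.8240 = 4.243
Interval: 16.5 ± 4.243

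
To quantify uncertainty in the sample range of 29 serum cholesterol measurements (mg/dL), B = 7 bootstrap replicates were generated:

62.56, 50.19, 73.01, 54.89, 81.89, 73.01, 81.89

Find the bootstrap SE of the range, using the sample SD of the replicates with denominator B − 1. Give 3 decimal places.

SE* = 12.612

Bootstrap SE is the standard deviation of the 7 replicate ranges.
Mean of replicates: (62.56 + 50.19 + 73.01 + 54.89 + 81.89 + 73.01 + 81.89) / 7 = 477.4400 / 7 = 68.2057
Sum of squared deviations: (−5.6457)² + (−18.0157)² + (+4.8043)² + (−13.3157)² + (+13.6843)² + (+4.8043)² + (+13.6843)² = 954.4300
Variance = 954.4300 / 6 = 159.0717
SE* = √159.0717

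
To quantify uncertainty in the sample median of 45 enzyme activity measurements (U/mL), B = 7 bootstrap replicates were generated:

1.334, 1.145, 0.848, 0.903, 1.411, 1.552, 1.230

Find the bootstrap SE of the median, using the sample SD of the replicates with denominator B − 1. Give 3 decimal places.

Bootstrap SE is the standard deviation of the 7 replicate medians.
Mean of replicates: (1.334 + 1.145 + 0.848 + 0.903 + 1.411 + 1.552 + 1.230) / 7 = 8.4230 / 7 = 1.2033
Sum of squared deviations: (+0.1307)² + (−0.0583)² + (−0.3553)² + (−0.3003)² + (+0.2077)² + (+0.3487)² + (+0.0267)² = 0.4023
Variance = 0.4023 / 6 = 0.0671
SE* = √0.0671

SE* = 0.259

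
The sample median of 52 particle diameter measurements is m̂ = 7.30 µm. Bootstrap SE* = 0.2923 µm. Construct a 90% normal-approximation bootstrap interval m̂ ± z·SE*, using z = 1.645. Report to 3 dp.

Margin = 1.645 × 0.2923 = 0.4808
Interval: 7.30 ± 0.4808

(6.819, 7.781)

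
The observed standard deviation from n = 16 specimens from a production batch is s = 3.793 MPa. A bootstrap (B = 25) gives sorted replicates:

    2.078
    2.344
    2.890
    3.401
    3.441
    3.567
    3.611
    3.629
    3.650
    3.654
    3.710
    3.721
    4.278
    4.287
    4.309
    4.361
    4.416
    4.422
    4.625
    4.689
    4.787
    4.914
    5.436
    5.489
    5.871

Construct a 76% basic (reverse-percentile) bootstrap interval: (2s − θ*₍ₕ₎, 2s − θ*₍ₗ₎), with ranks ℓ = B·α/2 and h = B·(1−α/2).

(2.672, 4.696)

Percentile endpoints at ranks 3 and 22: θ*₍3₎ = 2.890, θ*₍22₎ = 4.914.
Basic interval reflects these around s:
  lower = 2 × 3.793 − 4.914 = 2.672
  upper = 2 × 3.793 − 2.890 = 4.696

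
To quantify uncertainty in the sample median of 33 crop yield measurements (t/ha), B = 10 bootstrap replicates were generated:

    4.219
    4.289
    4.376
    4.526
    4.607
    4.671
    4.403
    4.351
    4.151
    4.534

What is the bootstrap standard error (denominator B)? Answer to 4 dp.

SE* = 0.1608

Bootstrap SE is the standard deviation of the 10 replicate medians.
Mean of replicates: (4.219 + 4.289 + 4.376 + 4.526 + 4.607 + 4.671 + 4.403 + 4.351 + 4.151 + 4.534) / 10 = 44.12700 / 10 = 4.41270
Sum of squared deviations: (−0.19370)² + (−0.12370)² + (−0.03670)² + (+0.11330)² + (+0.19430)² + (+0.25830)² + (−0.00970)² + (−0.06170)² + (−0.26170)² + (+0.12130)² = 0.25858
Variance = 0.25858 / 10 = 0.02586
SE* = √0.02586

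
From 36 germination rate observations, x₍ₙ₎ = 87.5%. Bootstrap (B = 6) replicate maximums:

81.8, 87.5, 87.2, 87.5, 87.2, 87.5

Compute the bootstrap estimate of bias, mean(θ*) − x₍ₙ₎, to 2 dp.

bias = −1.05

mean(θ*) = (81.8 + 87.5 + 87.2 + 87.5 + 87.2 + 87.5) / 6 = 86.450
bias = 86.450 − 87.5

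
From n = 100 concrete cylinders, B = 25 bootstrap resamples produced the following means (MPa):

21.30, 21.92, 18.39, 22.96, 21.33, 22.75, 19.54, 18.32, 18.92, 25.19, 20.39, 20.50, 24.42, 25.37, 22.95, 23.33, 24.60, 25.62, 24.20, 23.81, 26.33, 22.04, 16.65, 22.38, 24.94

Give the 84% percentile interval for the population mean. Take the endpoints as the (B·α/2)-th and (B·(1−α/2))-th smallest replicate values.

(18.32, 25.37)

Sorted replicates: 16.65, 18.32, 18.39, 18.92, 19.54, 20.39, 20.50, 21.30, 21.33, 21.92, 22.04, 22.38, 22.75, 22.95, 22.96, 23.33, 23.81, 24.20, 24.42, 24.60, 24.94, 25.19, 25.37, 25.62, 26.33
α = 0.16; lower rank = 25 × 0.080 = 2; upper rank = 25 × 0.920 = 23.
The 2nd smallest replicate is 18.32; the 23rd is 25.37.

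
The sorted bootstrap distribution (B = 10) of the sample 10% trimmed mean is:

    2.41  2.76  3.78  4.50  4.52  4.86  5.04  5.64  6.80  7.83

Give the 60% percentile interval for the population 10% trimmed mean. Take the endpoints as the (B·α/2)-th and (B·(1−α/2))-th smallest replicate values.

(2.76, 5.64)

α = 0.40; lower rank = 10 × 0.200 = 2; upper rank = 10 × 0.800 = 8.
The 2nd smallest replicate is 2.76; the 8th is 5.64.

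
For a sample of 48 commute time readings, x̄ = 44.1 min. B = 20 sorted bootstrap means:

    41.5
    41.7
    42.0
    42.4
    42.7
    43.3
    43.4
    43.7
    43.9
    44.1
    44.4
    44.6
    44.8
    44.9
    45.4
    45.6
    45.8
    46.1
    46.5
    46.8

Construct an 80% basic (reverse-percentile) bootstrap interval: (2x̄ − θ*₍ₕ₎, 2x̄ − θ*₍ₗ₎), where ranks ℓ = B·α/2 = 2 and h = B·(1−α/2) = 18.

(42.1, 46.5)

Percentile endpoints at ranks 2 and 18: θ*₍2₎ = 41.7, θ*₍18₎ = 46.1.
Basic interval reflects these around x̄:
  lower = 2 × 44.1 − 46.1 = 42.1
  upper = 2 × 44.1 − 41.7 = 46.5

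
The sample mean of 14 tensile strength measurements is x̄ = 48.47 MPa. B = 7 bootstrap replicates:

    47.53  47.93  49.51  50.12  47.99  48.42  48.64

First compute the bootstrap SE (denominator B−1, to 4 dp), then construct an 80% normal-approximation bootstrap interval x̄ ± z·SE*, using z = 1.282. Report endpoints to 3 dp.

(47.284, 49.656)

Mean of replicates = 48.5914; sum of squared deviations = 5.1379; SE* = √(5.1379/6) = 0.9254
Margin = 1.282 × 0.9254 = 1.1864
Interval: 48.47 ± 1.1864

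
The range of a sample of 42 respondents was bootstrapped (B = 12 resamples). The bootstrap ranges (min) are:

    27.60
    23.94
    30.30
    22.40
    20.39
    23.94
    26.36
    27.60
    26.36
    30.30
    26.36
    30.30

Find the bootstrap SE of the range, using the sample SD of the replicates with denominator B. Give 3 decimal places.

Bootstrap SE is the standard deviation of the 12 replicate ranges.
Mean of replicates: (27.60 + 23.94 + 30.30 + 22.40 + 20.39 + 23.94 + 26.36 + 27.60 + 26.36 + 30.30 + 26.36 + 30.30) / 12 = 315.8500 / 12 = 26.3208
Sum of squared deviations: (+1.2792)² + (−2.3808)² + (+3.9792)² + (−3.9208)² + (−5.9308)² + (−2.3808)² + (+0.0392)² + (+1.2792)² + (+0.0392)² + (+3.9792)² + (+0.0392)² + (+3.9792)² = 112.6629
Variance = 112.6629 / 12 = 9.3886
SE* = √9.3886

SE* = 3.064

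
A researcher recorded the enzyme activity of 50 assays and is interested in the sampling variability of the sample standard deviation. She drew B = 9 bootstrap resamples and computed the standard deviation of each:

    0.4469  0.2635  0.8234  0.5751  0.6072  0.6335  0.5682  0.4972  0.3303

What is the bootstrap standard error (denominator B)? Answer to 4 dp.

SE* = 0.1581

Bootstrap SE is the standard deviation of the 9 replicate standard deviations.
Mean of replicates: (0.4469 + 0.2635 + 0.8234 + 0.5751 + 0.6072 + 0.6335 + 0.5682 + 0.4972 + 0.3303) / 9 = 4.74530 / 9 = 0.52726
Sum of squared deviations: (−0.08036)² + (−0.26376)² + (+0.29614)² + (+0.04784)² + (+0.07994)² + (+0.10624)² + (+0.04094)² + (−0.03006)² + (−0.19696)² = 0.22506
Variance = 0.22506 / 9 = 0.02501
SE* = √0.02501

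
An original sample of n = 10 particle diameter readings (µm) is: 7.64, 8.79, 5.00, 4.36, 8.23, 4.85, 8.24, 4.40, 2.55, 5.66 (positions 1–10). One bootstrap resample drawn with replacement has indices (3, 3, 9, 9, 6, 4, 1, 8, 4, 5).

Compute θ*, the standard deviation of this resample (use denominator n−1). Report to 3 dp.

Resample values: 5.00, 5.00, 2.55, 2.55, 4.85, 4.36, 7.64, 4.40, 4.36, 8.23.
Mean = 4.8940; sum of squared deviations = 30.4968
s² = 30.4968 / 9 = 3.3885
s = √3.3885 = 1.841

θ* = 1.841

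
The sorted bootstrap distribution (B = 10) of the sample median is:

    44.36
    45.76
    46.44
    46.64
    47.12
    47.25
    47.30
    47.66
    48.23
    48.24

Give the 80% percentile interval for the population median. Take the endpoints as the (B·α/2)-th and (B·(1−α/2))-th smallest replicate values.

(44.36, 48.23)

α = 0.20; lower rank = 10 × 0.100 = 1; upper rank = 10 × 0.900 = 9.
The 1st smallest replicate is 44.36; the 9th is 48.23.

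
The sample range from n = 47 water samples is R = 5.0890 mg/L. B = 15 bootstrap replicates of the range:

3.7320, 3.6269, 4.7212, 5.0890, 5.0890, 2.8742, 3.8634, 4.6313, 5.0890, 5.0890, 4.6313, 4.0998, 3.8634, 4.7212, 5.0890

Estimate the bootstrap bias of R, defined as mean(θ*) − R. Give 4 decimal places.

mean(θ*) = (3.7320 + 3.6269 + 4.7212 + 5.0890 + 5.0890 + 2.8742 + 3.8634 + 4.6313 + 5.0890 + 5.0890 + 4.6313 + 4.0998 + 3.8634 + 4.7212 + 5.0890) / 15 = 4.41398
bias = 4.41398 − 5.0890

bias = −0.6750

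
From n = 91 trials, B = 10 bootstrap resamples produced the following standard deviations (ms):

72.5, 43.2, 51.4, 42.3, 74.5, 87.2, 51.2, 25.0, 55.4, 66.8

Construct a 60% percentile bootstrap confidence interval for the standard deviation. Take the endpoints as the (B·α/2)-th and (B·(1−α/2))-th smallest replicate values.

(42.3, 72.5)

Sorted replicates: 25.0, 42.3, 43.2, 51.2, 51.4, 55.4, 66.8, 72.5, 74.5, 87.2
α = 0.40; lower rank = 10 × 0.200 = 2; upper rank = 10 × 0.800 = 8.
The 2nd smallest replicate is 42.3; the 8th is 72.5.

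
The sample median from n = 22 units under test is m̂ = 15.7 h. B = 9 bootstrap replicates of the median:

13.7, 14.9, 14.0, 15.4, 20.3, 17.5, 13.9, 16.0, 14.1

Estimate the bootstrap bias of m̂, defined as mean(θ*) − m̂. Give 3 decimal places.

mean(θ*) = (13.7 + 14.9 + 14.0 + 15.4 + 20.3 + 17.5 + 13.9 + 16.0 + 14.1) / 9 = 15.5333
bias = 15.5333 − 15.7

bias = −0.167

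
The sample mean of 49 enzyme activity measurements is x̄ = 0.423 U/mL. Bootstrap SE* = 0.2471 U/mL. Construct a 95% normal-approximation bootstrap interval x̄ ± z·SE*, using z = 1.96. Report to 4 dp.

(-0.0613, 0.9073)

Margin = 1.96 × 0.2471 = 0.48432
Interval: 0.423 ± 0.48432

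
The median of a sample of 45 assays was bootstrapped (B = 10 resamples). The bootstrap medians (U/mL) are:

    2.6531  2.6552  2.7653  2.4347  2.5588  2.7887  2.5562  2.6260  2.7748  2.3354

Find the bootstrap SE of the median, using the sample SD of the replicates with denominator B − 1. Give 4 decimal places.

SE* = 0.1486

Bootstrap SE is the standard deviation of the 10 replicate medians.
Mean of replicates: (2.6531 + 2.6552 + 2.7653 + 2.4347 + 2.5588 + 2.7887 + 2.5562 + 2.6260 + 2.7748 + 2.3354) / 10 = 26.14820 / 10 = 2.61482
Sum of squared deviations: (+0.03828)² + (+0.04038)² + (+0.15048)² + (−0.18012)² + (−0.05602)² + (+0.17388)² + (−0.05862)² + (+0.01118)² + (+0.15998)² + (−0.27942)² = 0.19879
Variance = 0.19879 / 9 = 0.02209
SE* = √0.02209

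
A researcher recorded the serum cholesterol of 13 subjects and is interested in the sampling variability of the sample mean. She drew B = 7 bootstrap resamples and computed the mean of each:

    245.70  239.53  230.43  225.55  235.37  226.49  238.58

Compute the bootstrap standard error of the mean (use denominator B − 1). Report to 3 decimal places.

SE* = 7.405

Bootstrap SE is the standard deviation of the 7 replicate means.
Mean of replicates: (245.70 + 239.53 + 230.43 + 225.55 + 235.37 + 226.49 + 238.58) / 7 = 1641.6500 / 7 = 234.5214
Sum of squared deviations: (+11.1786)² + (+5.0086)² + (−4.0914)² + (−8.9714)² + (+0.8486)² + (−8.0314)² + (+4.0586)² = 328.9685
Variance = 328.9685 / 6 = 54.8281
SE* = √54.8281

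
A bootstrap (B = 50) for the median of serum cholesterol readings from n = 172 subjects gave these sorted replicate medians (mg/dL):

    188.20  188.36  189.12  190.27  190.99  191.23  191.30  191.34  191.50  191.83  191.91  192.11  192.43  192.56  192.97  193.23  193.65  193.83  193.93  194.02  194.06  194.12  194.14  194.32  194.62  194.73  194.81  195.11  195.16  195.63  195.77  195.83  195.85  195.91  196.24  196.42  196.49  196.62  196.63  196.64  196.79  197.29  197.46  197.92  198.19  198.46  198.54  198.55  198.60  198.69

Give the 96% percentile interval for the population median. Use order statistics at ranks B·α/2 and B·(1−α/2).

α = 0.04; lower rank = 50 × 0.020 = 1; upper rank = 50 × 0.980 = 49.
The 1st smallest replicate is 188.20; the 49th is 198.60.

(188.20, 198.60)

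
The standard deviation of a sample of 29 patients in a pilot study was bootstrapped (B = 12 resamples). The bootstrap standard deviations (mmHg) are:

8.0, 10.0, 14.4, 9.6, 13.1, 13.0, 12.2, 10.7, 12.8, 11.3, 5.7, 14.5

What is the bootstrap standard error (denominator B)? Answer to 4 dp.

Bootstrap SE is the standard deviation of the 12 replicate standard deviations.
Mean of replicates: (8.0 + 10.0 + 14.4 + 9.6 + 13.1 + 13.0 + 12.2 + 10.7 + 12.8 + 11.3 + 5.7 + 14.5) / 12 = 135.30000 / 12 = 11.27500
Sum of squared deviations: (−3.27500)² + (−1.27500)² + (+3.12500)² + (−1.67500)² + (+1.82500)² + (+1.72500)² + (+0.92500)² + (−0.57500)² + (+1.52500)² + (+0.02500)² + (−5.57500)² + (+3.22500)² = 76.22250
Variance = 76.22250 / 12 = 6.35187
SE* = √6.35187

SE* = 2.5203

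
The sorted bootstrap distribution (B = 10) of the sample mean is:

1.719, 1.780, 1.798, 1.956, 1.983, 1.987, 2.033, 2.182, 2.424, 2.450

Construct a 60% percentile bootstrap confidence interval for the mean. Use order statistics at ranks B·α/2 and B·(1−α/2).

(1.780, 2.182)

α = 0.40; lower rank = 10 × 0.200 = 2; upper rank = 10 × 0.800 = 8.
The 2nd smallest replicate is 1.780; the 8th is 2.182.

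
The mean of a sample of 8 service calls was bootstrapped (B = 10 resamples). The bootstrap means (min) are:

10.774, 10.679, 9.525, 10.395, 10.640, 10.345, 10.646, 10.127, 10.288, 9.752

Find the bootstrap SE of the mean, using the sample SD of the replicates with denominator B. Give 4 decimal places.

Bootstrap SE is the standard deviation of the 10 replicate means.
Mean of replicates: (10.774 + 10.679 + 9.525 + 10.395 + 10.640 + 10.345 + 10.646 + 10.127 + 10.288 + 9.752) / 10 = 103.17100 / 10 = 10.31710
Sum of squared deviations: (+0.45690)² + (+0.36190)² + (−0.79210)² + (+0.07790)² + (+0.32290)² + (+0.02790)² + (+0.32890)² + (−0.19010)² + (−0.02910)² + (−0.56510)² = 1.54276
Variance = 1.54276 / 10 = 0.15428
SE* = √0.15428

SE* = 0.3928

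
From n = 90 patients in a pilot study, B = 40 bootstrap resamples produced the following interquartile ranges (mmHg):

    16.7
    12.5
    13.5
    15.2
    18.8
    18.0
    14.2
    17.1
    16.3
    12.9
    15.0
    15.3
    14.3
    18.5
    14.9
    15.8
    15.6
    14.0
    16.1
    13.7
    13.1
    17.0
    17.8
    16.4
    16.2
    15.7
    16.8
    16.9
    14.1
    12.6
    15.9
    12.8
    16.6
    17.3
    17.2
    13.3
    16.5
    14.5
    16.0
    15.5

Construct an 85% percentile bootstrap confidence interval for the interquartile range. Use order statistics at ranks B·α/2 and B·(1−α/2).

Sorted replicates: 12.5, 12.6, 12.8, 12.9, 13.1, 13.3, 13.5, 13.7, 14.0, 14.1, 14.2, 14.3, 14.5, 14.9, 15.0, 15.2, 15.3, 15.5, 15.6, 15.7, 15.8, 15.9, 16.0, 16.1, 16.2, 16.3, 16.4, 16.5, 16.6, 16.7, 16.8, 16.9, 17.0, 17.1, 17.2, 17.3, 17.8, 18.0, 18.5, 18.8
α = 0.15; lower rank = 40 × 0.075 = 3; upper rank = 40 × 0.925 = 37.
The 3rd smallest replicate is 12.8; the 37th is 17.8.

(12.8, 17.8)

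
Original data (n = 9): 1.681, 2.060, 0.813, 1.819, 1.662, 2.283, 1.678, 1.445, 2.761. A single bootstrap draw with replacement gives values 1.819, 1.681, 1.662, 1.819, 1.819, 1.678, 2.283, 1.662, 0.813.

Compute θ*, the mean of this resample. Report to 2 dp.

θ* = 1.69

Mean = (1.819 + 1.681 + 1.662 + 1.819 + 1.819 + 1.678 + 2.283 + 1.662 + 0.813) / 9 = 15.2360 / 9 = 1.69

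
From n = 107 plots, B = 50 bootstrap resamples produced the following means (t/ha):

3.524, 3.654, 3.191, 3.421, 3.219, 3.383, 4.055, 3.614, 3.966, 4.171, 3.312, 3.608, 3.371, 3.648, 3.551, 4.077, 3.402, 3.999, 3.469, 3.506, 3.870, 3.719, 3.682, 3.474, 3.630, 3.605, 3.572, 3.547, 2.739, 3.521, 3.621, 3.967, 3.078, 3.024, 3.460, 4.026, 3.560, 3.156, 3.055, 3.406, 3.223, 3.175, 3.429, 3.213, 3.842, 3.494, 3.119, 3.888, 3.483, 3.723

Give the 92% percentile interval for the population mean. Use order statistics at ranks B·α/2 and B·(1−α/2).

Sorted replicates: 2.739, 3.024, 3.055, 3.078, 3.119, 3.156, 3.175, 3.191, 3.213, 3.219, 3.223, 3.312, 3.371, 3.383, 3.402, 3.406, 3.421, 3.429, 3.460, 3.469, 3.474, 3.483, 3.494, 3.506, 3.521, 3.524, 3.547, 3.551, 3.560, 3.572, 3.605, 3.608, 3.614, 3.621, 3.630, 3.648, 3.654, 3.682, 3.719, 3.723, 3.842, 3.870, 3.888, 3.966, 3.967, 3.999, 4.026, 4.055, 4.077, 4.171
α = 0.08; lower rank = 50 × 0.040 = 2; upper rank = 50 × 0.960 = 48.
The 2nd smallest replicate is 3.024; the 48th is 4.055.

(3.024, 4.055)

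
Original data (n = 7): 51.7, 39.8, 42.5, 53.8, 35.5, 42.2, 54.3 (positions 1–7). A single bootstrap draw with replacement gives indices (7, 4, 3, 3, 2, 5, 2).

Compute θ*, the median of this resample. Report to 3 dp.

θ* = 42.500

Resample values: 54.3, 53.8, 42.5, 42.5, 39.8, 35.5, 39.8.
Sorted: 35.5, 39.8, 39.8, 42.5, 42.5, 53.8, 54.3
Median = middle value = 42.500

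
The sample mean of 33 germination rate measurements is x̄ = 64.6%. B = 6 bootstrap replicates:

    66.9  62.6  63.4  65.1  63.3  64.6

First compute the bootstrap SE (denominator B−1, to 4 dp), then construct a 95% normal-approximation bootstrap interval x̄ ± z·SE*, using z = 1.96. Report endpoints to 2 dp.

(61.54, 67.66)

Mean of replicates = 64.3167; sum of squared deviations = 12.1883; SE* = √(12.1883/5) = 1.5613
Margin = 1.96 × 1.5613 = 3.060
Interval: 64.6 ± 3.060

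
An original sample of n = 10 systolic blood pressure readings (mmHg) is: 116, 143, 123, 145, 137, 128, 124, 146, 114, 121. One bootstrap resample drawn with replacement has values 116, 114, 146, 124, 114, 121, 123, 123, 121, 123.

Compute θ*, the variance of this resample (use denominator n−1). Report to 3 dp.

θ* = 82.944

Mean = 122.5000; sum of squared deviations = 746.5000
s² = 746.5000 / 9 = 82.9444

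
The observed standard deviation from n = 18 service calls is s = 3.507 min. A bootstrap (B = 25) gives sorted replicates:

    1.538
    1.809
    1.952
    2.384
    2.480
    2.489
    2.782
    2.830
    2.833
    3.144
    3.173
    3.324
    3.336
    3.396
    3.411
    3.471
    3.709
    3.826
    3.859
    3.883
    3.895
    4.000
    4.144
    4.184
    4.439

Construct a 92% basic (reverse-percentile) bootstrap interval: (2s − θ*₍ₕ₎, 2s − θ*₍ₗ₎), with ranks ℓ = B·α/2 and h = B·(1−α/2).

(2.830, 5.476)

Percentile endpoints at ranks 1 and 24: θ*₍1₎ = 1.538, θ*₍24₎ = 4.184.
Basic interval reflects these around s:
  lower = 2 × 3.507 − 4.184 = 2.830
  upper = 2 × 3.507 − 1.538 = 5.476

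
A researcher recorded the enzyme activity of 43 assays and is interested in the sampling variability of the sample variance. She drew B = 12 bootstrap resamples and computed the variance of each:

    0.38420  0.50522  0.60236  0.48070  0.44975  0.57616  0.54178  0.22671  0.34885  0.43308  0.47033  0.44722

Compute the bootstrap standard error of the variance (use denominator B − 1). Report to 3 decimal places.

SE* = 0.103

Bootstrap SE is the standard deviation of the 12 replicate variances.
Mean of replicates: (0.38420 + 0.50522 + 0.60236 + 0.48070 + 0.44975 + 0.57616 + 0.54178 + 0.22671 + 0.34885 + 0.43308 + 0.47033 + 0.44722) / 12 = 5.466360 / 12 = 0.455530
Sum of squared deviations: (−0.071330)² + (+0.049690)² + (+0.146830)² + (+0.025170)² + (−0.005780)² + (+0.120630)² + (+0.086250)² + (−0.228820)² + (−0.106680)² + (−0.022450)² + (+0.014800)² + (−0.008310)² = 0.116305
Variance = 0.116305 / 11 = 0.010573
SE* = √0.010573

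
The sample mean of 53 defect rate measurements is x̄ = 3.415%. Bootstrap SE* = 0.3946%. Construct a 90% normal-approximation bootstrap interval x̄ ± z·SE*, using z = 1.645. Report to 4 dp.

Margin = 1.645 × 0.3946 = 0.64912
Interval: 3.415 ± 0.64912

(2.7659, 4.0641)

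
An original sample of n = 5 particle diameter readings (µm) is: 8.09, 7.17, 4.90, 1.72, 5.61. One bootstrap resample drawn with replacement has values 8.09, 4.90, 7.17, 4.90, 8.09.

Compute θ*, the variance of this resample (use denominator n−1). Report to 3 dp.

Mean = 6.6300; sum of squared deviations = 10.5406
s² = 10.5406 / 4 = 2.6351

θ* = 2.635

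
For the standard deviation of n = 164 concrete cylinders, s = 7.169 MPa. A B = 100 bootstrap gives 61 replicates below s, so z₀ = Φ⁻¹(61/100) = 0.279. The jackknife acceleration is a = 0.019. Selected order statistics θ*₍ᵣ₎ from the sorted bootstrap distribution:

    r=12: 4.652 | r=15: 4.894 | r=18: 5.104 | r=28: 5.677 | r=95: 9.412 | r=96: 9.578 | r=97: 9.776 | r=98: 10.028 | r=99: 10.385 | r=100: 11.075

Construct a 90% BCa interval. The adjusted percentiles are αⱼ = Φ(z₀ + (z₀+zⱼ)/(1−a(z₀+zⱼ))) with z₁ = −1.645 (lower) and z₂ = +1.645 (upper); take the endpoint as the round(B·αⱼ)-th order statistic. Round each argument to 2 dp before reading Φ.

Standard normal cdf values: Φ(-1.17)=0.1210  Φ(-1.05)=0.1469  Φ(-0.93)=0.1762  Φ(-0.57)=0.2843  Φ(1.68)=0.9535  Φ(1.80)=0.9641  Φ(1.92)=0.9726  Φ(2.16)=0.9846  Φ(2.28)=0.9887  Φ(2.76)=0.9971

Lower: z₀ + z₁ = 0.279 + (-1.645) = -1.366; 1 − a(z₀+z₁) = 1 − (0.019)(-1.366) = 1.0260; argument = 0.279 + (-1.366)/1.0260 = -1.0524 → -1.05.
α₁ = Φ(-1.05) = 0.1469; rank = round(100 × 0.1469) = 15; θ*₍15₎ = 4.894.
Upper: z₀ + z₂ = 1.924; 1 − a(z₀+z₂) = 0.9634; argument = 2.2760 → 2.28; α₂ = 0.9887; rank = 99; θ*₍99₎ = 10.385.

(4.894, 10.385)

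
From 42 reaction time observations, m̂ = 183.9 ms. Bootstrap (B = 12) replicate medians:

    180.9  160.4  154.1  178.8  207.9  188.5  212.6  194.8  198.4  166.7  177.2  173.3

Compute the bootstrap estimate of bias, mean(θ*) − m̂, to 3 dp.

mean(θ*) = (180.9 + 160.4 + 154.1 + 178.8 + 207.9 + 188.5 + 212.6 + 194.8 + 198.4 + 166.7 + 177.2 + 173.3) / 12 = 182.8000
bias = 182.8000 − 183.9

bias = −1.100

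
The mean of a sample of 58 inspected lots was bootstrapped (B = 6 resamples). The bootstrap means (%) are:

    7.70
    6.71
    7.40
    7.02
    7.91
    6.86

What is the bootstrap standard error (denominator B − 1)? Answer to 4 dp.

SE* = 0.4807

Bootstrap SE is the standard deviation of the 6 replicate means.
Mean of replicates: (7.70 + 6.71 + 7.40 + 7.02 + 7.91 + 6.86) / 6 = 43.60000 / 6 = 7.26667
Sum of squared deviations: (+0.43333)² + (−0.55667)² + (+0.13333)² + (−0.24667)² + (+0.64333)² + (−0.40667)² = 1.15553
Variance = 1.15553 / 5 = 0.23111
SE* = √0.23111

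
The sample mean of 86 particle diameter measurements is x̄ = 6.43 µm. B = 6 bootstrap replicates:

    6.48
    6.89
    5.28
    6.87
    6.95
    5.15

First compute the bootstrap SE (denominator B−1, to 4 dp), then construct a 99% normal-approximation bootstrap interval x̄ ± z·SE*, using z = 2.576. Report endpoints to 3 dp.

Mean of replicates = 6.2700; sum of squared deviations = 3.4854; SE* = √(3.4854/5) = 0.8349
Margin = 2.576 × 0.8349 = 2.1507
Interval: 6.43 ± 2.1507

(4.279, 8.581)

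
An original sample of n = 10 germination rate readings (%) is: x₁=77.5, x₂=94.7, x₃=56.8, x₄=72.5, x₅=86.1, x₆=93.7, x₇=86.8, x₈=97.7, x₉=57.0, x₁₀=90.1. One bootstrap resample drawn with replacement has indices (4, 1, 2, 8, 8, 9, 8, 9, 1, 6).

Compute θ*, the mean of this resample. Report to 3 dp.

θ* = 82.300

Resample values: 72.5, 77.5, 94.7, 97.7, 97.7, 57.0, 97.7, 57.0, 77.5, 93.7.
Mean = (72.5 + 77.5 + 94.7 + 97.7 + 97.7 + 57.0 + 97.7 + 57.0 + 77.5 + 93.7) / 10 = 823.00 / 10 = 82.300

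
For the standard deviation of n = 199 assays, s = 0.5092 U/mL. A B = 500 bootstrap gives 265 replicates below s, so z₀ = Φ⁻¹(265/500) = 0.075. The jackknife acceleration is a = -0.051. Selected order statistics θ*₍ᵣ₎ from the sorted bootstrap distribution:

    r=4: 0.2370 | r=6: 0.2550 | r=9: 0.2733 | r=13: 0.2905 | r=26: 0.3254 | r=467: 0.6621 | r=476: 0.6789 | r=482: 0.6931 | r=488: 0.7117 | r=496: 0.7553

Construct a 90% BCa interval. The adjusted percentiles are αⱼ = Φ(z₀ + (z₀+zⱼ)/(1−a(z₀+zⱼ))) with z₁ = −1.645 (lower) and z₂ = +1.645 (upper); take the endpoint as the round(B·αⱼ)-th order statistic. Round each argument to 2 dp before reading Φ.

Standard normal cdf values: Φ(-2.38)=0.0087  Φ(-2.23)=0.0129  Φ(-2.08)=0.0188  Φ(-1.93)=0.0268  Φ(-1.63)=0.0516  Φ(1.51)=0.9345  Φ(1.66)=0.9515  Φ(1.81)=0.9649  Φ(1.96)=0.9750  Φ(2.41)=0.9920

(0.3254, 0.6789)

Lower: z₀ + z₁ = 0.075 + (-1.645) = -1.570; 1 − a(z₀+z₁) = 1 − (-0.051)(-1.570) = 0.9199; argument = 0.075 + (-1.570)/0.9199 = -1.6317 → -1.63.
α₁ = Φ(-1.63) = 0.0516; rank = round(500 × 0.0516) = 26; θ*₍26₎ = 0.3254.
Upper: z₀ + z₂ = 1.720; 1 − a(z₀+z₂) = 1.0877; argument = 1.6563 → 1.66; α₂ = 0.9515; rank = 476; θ*₍476₎ = 0.6789.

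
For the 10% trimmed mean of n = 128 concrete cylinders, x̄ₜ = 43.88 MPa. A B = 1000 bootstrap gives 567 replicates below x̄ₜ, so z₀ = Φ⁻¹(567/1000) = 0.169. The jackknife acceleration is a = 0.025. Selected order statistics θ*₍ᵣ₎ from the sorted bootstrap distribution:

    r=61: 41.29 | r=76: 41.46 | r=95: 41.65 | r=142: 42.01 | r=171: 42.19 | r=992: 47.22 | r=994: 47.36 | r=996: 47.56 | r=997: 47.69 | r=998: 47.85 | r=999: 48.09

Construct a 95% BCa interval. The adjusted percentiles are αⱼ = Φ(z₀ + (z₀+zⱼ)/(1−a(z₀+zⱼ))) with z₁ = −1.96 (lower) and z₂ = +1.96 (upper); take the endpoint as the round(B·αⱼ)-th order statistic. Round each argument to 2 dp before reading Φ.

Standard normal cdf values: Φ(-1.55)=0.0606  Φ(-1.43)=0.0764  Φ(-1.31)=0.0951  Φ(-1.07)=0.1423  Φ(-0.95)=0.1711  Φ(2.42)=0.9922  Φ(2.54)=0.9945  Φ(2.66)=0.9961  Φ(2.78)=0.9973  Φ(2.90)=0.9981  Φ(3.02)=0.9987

(41.29, 47.22)

Lower: z₀ + z₁ = 0.169 + (-1.960) = -1.791; 1 − a(z₀+z₁) = 1 − (0.025)(-1.791) = 1.0448; argument = 0.169 + (-1.791)/1.0448 = -1.5452 → -1.55.
α₁ = Φ(-1.55) = 0.0606; rank = round(1000 × 0.0606) = 61; θ*₍61₎ = 41.29.
Upper: z₀ + z₂ = 2.129; 1 − a(z₀+z₂) = 0.9468; argument = 2.4177 → 2.42; α₂ = 0.9922; rank = 992; θ*₍992₎ = 47.22.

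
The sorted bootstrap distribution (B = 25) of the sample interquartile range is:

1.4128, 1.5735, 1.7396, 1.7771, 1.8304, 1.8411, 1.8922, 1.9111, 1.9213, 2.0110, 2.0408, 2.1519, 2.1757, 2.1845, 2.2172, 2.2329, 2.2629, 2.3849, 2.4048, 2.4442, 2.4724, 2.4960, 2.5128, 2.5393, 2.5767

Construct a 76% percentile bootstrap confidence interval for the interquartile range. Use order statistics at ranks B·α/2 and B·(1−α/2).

(1.7396, 2.4960)

α = 0.24; lower rank = 25 × 0.120 = 3; upper rank = 25 × 0.880 = 22.
The 3rd smallest replicate is 1.7396; the 22nd is 2.4960.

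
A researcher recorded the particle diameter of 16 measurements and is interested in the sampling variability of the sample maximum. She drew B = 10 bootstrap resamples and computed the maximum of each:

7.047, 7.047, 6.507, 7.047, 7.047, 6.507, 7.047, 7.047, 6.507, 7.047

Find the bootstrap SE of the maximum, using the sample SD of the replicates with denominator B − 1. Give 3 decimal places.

SE* = 0.261

Bootstrap SE is the standard deviation of the 10 replicate maximums.
Mean of replicates: (7.047 + 7.047 + 6.507 + 7.047 + 7.047 + 6.507 + 7.047 + 7.047 + 6.507 + 7.047) / 10 = 68.8500 / 10 = 6.8850
Sum of squared deviations: (+0.1620)² + (+0.1620)² + (−0.3780)² + (+0.1620)² + (+0.1620)² + (−0.3780)² + (+0.1620)² + (+0.1620)² + (−0.3780)² + (+0.1620)² = 0.6124
Variance = 0.6124 / 9 = 0.0680
SE* = √0.0680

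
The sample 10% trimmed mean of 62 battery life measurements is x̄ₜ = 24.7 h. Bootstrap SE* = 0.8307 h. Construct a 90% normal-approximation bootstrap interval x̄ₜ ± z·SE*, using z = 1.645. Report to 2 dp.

(23.33, 26.07)

Margin = 1.645 × 0.8307 = 1.367
Interval: 24.7 ± 1.367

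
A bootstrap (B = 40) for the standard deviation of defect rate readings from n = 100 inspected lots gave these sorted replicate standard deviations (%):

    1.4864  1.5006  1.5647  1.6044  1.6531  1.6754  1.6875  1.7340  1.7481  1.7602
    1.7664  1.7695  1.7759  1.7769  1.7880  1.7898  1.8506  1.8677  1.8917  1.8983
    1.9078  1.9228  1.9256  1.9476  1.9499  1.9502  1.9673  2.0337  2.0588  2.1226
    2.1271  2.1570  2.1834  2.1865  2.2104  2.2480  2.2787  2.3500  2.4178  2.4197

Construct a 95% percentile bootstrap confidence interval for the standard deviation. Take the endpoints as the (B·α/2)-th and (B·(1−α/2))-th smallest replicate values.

α = 0.05; lower rank = 40 × 0.025 = 1; upper rank = 40 × 0.975 = 39.
The 1st smallest replicate is 1.4864; the 39th is 2.4178.

(1.4864, 2.4178)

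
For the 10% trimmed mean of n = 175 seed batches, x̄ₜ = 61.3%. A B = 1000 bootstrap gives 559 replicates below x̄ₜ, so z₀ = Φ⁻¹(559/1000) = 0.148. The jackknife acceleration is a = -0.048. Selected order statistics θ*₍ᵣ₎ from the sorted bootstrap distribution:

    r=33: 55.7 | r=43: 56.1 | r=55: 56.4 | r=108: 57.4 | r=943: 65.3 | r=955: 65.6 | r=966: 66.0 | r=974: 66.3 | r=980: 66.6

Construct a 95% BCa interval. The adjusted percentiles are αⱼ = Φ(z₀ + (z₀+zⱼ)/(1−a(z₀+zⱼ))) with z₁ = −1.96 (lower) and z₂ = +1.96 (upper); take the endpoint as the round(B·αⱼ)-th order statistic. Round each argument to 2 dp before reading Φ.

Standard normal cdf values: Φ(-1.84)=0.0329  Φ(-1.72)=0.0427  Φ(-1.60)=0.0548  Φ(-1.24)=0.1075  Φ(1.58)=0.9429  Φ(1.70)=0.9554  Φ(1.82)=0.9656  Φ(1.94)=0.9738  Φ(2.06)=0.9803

Lower: z₀ + z₁ = 0.148 + (-1.960) = -1.812; 1 − a(z₀+z₁) = 1 − (-0.048)(-1.812) = 0.9130; argument = 0.148 + (-1.812)/0.9130 = -1.8366 → -1.84.
α₁ = Φ(-1.84) = 0.0329; rank = round(1000 × 0.0329) = 33; θ*₍33₎ = 55.7.
Upper: z₀ + z₂ = 2.108; 1 − a(z₀+z₂) = 1.1012; argument = 2.0623 → 2.06; α₂ = 0.9803; rank = 980; θ*₍980₎ = 66.6.

(55.7, 66.6)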